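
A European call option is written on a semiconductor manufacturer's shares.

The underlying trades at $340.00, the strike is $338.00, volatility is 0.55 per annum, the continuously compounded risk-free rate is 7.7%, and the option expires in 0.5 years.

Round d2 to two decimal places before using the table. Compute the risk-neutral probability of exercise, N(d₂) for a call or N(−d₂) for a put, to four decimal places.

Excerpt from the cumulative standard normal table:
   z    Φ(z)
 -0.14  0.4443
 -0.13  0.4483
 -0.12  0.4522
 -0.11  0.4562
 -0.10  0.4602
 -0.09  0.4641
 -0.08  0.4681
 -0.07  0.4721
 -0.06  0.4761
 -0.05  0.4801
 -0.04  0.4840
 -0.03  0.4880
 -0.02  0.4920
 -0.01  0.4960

T = 0.5;  σ√T = 0.3889
d₁ = [ln(340/338) + (0.077 + ½·0.55²)·0.5] / (σ√T) = (0.0059 + 0.1141) / 0.3889 = 0.3086 → 0.31
d₂ = 0.3086 − 0.3889 = -0.0803 → -0.08
Pr(exercise) under Q = N(d₂) = 0.4681

0.4681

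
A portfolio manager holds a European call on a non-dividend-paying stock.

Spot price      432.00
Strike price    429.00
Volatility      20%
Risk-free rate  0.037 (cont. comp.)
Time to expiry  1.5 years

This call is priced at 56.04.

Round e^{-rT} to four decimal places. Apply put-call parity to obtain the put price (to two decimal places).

exp(−rT) = exp(−0.037·1.5) = 0.9460
Put-call parity: C − P = S − K·e^(−rT) = 432 − 429·0.9460 = 432 − 405.8340 = 26.1660
P = C − (C − P) = 56.04 − (26.1660) = 29.8740

29.87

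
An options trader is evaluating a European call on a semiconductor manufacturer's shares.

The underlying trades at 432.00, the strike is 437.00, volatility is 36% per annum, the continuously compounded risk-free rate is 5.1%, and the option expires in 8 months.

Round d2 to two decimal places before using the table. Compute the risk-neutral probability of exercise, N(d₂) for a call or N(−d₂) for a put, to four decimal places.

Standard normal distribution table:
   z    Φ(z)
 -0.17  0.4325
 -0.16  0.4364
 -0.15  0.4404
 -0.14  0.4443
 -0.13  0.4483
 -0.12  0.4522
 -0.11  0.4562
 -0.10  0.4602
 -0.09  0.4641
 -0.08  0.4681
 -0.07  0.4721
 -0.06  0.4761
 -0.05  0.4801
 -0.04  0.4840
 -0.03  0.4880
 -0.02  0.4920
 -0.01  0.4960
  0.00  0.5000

T = 0.6667;  σ√T = 0.2939
d₁ = [ln(432/437) + (0.051 + 0.36²/2)·0.6667] / 0.2939 = [-0.0115 + 0.0772] / 0.2939 = 0.2235 ≈ 0.22
d₂ = d₁ − σ√T = 0.2235 − 0.2939 = -0.0704 ≈ -0.07
Pr(exercise) under Q = N(d₂) = 0.4721

0.4721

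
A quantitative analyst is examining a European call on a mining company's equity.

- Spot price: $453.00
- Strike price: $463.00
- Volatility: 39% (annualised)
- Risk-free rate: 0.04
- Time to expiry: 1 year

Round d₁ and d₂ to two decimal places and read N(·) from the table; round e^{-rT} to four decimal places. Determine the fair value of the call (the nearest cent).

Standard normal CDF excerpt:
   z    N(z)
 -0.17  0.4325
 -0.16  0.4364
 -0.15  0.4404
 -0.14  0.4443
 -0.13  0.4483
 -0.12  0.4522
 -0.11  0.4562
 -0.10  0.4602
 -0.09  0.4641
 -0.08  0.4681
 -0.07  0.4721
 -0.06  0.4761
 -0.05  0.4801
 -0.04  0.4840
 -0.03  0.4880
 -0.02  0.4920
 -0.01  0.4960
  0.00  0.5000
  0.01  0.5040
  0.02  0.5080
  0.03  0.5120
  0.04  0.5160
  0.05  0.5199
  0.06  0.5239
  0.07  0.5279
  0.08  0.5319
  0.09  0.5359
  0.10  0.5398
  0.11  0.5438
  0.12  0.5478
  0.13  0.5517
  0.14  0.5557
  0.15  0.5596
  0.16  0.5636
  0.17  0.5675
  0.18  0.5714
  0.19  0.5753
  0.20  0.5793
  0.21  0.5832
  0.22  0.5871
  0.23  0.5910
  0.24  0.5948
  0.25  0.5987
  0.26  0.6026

$73.53

σ√T = 0.39·√1 = 0.3900
ln(S/K) + (r + σ²/2)T = ln(453/463) + (0.04 + 0.39²/2)·1 = -0.0218 + 0.1161 = 0.0942
d₁ = 0.0942 / 0.3900 = 0.2416 ≈ 0.24
d₂ = d₁ − σ√T = 0.2416 − 0.3900 = -0.1484 ≈ -0.15
exp(−rT) = exp(−0.04·1) = 0.9608
N(d₁) = N(0.24) = 0.5948;  N(d₂) = N(-0.15) = 0.4404
C = 453·0.5948 − 463·0.9608·0.4404 = 269.4444 − 195.9121 = 73.5323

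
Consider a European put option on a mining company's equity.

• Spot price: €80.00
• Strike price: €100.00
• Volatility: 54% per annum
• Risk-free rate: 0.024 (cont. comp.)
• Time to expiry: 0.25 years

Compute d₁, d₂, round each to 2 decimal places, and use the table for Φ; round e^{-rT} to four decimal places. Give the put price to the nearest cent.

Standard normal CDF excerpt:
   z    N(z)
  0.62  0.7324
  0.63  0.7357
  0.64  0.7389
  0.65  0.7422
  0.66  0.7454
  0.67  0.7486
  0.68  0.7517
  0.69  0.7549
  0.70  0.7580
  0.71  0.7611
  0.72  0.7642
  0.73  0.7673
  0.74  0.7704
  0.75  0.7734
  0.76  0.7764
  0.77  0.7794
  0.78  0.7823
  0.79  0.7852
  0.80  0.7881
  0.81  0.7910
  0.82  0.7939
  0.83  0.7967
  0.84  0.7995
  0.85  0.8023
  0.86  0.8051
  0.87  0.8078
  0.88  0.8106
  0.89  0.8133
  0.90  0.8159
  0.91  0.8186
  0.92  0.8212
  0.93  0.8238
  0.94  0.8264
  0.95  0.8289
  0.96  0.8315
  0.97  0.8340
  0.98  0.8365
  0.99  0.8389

T = 0.25;  σ√T = 0.2700
d₁ = [ln(80/100) + (0.024 + 0.54²/2)·0.25] / 0.2700 = [-0.2231 + 0.0425] / 0.2700 = -0.6692 ≈ -0.67
d₂ = d₁ − σ√T = -0.6692 − 0.2700 = -0.9392 ≈ -0.94
e^(−rT) = e^(−0.024·0.25) = 0.9940
P = 100·0.9940·N(0.94) − 80·N(0.67) = 100·0.9940·0.8264 − 80·0.7486 = 82.1442 − 59.8880 = 22.2562

€22.26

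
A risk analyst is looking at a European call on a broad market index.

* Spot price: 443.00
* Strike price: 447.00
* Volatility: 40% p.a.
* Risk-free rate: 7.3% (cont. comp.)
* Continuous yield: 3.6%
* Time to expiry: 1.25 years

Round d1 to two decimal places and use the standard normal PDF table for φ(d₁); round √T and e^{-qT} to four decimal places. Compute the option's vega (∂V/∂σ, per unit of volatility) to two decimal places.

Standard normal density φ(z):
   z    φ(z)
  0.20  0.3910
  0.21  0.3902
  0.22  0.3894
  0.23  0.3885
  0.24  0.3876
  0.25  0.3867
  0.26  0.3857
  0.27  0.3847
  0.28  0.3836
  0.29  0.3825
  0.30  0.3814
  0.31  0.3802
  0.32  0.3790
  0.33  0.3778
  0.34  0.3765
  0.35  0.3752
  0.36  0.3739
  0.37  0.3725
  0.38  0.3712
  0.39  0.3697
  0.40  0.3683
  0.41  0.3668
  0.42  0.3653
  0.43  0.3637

σ√T = 0.4·√1.25 = 0.4472
d₁ = [ln(443/447) + (0.073 − 0.036 + 0.4²/2)·1.25] / 0.4472 = [-0.0090 + 0.1463] / 0.4472 = 0.3069 ⇒ 0.31
√T = √1.25 = 1.1180
φ(d₁) = φ(0.31) = 0.3802
e^(−qT) = e^(−0.036·1.25) = 0.9560
vega = S·e^(−qT)·φ(d₁)·√T = 443·0.9560·0.3802·1.1180 = 180.0178
(Call and put vega coincide under Black-Scholes.)

180.02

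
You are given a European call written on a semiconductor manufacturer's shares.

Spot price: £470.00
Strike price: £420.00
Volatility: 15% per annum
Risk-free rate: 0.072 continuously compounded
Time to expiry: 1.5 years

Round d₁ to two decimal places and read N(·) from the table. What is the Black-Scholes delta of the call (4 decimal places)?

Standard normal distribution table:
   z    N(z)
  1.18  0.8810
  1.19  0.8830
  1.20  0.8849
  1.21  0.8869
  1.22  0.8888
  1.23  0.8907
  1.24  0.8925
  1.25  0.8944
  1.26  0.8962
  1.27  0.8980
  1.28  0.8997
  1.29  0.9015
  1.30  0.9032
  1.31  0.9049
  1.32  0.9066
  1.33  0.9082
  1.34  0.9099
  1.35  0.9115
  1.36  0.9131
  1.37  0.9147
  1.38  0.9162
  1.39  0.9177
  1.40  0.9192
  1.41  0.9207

T = 1.5;  σ√T = 0.1837
d₁ = [ln(470/420) + (0.072 + 0.15²/2)·1.5] / 0.1837 = [0.1125 + 0.1249] / 0.1837 = 1.2920 which rounds to 1.29
N(d₁) = N(1.29) = 0.9015
Δ_call = N(d₁) = 0.9015

0.9015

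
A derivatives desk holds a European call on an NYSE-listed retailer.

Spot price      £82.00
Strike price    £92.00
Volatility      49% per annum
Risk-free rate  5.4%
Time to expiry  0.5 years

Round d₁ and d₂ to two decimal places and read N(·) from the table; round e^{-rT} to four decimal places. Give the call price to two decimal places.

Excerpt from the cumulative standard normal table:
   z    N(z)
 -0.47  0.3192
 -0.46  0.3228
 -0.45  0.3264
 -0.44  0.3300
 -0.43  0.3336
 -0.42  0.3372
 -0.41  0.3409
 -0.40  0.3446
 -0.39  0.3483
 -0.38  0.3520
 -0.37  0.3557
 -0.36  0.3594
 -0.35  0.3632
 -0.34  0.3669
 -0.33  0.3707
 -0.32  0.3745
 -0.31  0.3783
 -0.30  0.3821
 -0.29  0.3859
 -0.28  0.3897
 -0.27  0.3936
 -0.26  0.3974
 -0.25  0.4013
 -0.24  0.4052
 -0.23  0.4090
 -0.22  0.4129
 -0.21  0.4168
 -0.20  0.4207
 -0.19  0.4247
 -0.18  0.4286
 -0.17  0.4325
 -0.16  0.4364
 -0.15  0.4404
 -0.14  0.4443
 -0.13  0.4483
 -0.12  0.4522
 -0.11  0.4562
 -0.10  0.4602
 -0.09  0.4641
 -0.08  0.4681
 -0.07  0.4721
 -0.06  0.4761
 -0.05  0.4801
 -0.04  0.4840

σ√T = 0.49·√0.5 = 0.3465
d₁ = [ln(82/92) + (0.054 + ½·0.49²)·0.5] / (σ√T) = (-0.1151 + 0.0870) / 0.3465 = -0.0809 ⇒ -0.08
d₂ = -0.0809 − 0.3465 = -0.4274 ⇒ -0.43
exp(−rT) = exp(−0.054·0.5) = 0.9734
C = 82·N(-0.08) − 92·0.9734·N(-0.43) = 82·0.4681 − 92·0.9734·0.3336 = 38.3842 − 29.8748 = 8.5094

£8.51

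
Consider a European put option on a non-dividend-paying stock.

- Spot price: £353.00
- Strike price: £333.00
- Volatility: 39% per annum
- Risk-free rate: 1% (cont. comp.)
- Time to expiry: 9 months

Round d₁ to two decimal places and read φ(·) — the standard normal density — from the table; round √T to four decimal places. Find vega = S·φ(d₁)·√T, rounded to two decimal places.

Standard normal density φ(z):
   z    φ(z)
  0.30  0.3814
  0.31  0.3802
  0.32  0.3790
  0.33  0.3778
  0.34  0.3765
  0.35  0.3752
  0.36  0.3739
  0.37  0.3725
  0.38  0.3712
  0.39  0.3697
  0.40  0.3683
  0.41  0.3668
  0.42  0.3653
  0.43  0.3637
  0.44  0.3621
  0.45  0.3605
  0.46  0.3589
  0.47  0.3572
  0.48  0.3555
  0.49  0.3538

σ√T = 0.39·√0.75 = 0.3377
ln(S/K) + (r + σ²/2)T = ln(353/333) + (0.01 + 0.39²/2)·0.75 = 0.0583 + 0.0645 = 0.1229
d₁ = 0.1229 / 0.3377 = 0.3638 ≈ 0.36
√T = √0.75 = 0.8660
φ(d₁) = φ(0.36) = 0.3739
vega = S·φ(d₁)·√T = 353·0.3739·0.8660 = 114.3005
(Call and put vega coincide under Black-Scholes.)

114.30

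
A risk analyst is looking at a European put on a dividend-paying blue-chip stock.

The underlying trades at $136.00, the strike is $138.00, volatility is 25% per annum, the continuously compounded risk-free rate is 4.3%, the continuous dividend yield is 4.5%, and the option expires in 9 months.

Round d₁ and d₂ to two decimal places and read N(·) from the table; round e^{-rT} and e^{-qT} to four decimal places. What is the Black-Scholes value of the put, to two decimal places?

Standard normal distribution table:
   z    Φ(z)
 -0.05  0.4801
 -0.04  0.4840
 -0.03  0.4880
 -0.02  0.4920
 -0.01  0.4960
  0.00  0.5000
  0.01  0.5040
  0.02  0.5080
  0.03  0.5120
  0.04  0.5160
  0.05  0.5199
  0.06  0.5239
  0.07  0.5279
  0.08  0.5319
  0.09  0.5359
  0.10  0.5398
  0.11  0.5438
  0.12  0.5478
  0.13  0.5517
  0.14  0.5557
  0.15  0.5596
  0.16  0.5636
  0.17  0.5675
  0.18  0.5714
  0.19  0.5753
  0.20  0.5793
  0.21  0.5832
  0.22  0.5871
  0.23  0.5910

σ√T = 0.25·√0.75 = 0.2165
ln(S/K) + (r − q + σ²/2)T = ln(136/138) + (0.043 − 0.045 + 0.25²/2)·0.75 = -0.0146 + 0.0219 = 0.0073
d₁ = 0.0073 / 0.2165 = 0.0339 → 0.03
d₂ = d₁ − σ√T = 0.0339 − 0.2165 = -0.1826 → -0.18
exp(−qT) = exp(−0.045·0.75) = 0.9668;  exp(−rT) = exp(−0.043·0.75) = 0.9683
P = 138·0.9683·N(0.18) − 136·0.9668·N(-0.03) = 138·0.9683·0.5714 − 136·0.9668·0.4880 = 76.3536 − 64.1646 = 12.1890

$12.19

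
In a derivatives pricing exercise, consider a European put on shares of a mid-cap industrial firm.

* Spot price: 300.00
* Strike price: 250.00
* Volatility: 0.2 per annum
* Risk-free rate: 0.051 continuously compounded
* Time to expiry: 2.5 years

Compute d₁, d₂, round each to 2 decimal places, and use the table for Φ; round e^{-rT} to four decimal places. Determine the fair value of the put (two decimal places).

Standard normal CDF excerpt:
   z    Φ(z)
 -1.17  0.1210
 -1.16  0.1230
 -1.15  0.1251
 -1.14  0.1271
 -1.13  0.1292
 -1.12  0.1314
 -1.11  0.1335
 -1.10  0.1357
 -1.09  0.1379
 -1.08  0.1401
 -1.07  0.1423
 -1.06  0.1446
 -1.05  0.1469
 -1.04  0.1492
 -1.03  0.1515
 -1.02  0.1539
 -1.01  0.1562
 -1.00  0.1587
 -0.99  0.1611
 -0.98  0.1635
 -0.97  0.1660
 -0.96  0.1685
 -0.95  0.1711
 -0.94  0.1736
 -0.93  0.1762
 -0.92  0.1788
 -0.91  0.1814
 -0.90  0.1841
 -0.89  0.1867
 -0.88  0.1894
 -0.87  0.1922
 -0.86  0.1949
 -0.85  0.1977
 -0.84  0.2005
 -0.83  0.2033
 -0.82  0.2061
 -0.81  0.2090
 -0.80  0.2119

7.23

σ√T = 0.2 × 1.5811 = 0.3162
d₁ = [ln(300/250) + (0.051 + ½·0.2²)·2.5] / (σ√T) = (0.1823 + 0.1775) / 0.3162 = 1.1379 which rounds to 1.14
d₂ = 1.1379 − 0.3162 = 0.8216 which rounds to 0.82
e^(−rT) = e^(−0.051·2.5) = 0.8803
P = 250·0.8803·N(-0.82) − 300·N(-1.14) = 250·0.8803·0.2061 − 300·0.1271 = 45.3575 − 38.1300 = 7.2275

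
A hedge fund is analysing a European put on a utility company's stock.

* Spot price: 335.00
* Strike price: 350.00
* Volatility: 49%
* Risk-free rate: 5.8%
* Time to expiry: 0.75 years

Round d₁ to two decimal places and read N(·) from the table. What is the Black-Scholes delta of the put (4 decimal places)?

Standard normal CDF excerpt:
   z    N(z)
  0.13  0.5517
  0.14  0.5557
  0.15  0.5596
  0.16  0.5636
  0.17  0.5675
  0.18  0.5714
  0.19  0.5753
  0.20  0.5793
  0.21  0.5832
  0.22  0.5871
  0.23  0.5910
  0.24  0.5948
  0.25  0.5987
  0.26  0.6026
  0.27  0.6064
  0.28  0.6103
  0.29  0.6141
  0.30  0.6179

-0.4168

T = 0.75;  σ√T = 0.4244
d₁ = [ln(335/350) + (0.058 + ½·0.49²)·0.75] / (σ√T) = (-0.0438 + 0.1335) / 0.4244 = 0.2115 ⇒ 0.21
N(d₁) = N(0.21) = 0.5832
Δ_put = N(d₁) − 1 = 0.5832 − 1 = -0.4168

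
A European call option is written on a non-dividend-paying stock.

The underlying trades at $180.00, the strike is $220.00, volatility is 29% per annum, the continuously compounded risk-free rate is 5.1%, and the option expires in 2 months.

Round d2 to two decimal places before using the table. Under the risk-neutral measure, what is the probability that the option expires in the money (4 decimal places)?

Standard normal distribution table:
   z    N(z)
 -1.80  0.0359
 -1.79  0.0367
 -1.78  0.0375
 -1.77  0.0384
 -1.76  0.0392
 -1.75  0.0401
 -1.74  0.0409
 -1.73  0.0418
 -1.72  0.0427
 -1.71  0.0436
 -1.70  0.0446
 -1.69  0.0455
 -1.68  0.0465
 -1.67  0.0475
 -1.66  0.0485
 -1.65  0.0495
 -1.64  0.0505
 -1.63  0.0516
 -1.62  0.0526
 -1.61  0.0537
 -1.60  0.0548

σ√T = 0.29·√0.1667 = 0.1184
d₁ = [ln(180/220) + (0.051 + 0.29²/2)·0.1667] / 0.1184 = [-0.2007 + 0.0155] / 0.1184 = -1.5640 ≈ -1.56
d₂ = d₁ − σ√T = -1.5640 − 0.1184 = -1.6824 ≈ -1.68
Risk-neutral Pr[S_T > K] = N(d₂) = N(-1.68) = 0.0465

0.0465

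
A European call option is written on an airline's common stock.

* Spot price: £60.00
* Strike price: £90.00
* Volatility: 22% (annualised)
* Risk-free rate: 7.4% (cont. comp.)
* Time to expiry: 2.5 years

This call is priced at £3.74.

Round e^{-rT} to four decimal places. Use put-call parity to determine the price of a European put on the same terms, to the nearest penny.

exp(−rT) = exp(−0.074·2.5) = 0.8311
Put-call parity: C − P = S − K·e^(−rT) = 60 − 90·0.8311 = 60 − 74.7990 = -14.7990
P = C − (C − P) = 3.74 − (-14.7990) = 18.5390

£18.54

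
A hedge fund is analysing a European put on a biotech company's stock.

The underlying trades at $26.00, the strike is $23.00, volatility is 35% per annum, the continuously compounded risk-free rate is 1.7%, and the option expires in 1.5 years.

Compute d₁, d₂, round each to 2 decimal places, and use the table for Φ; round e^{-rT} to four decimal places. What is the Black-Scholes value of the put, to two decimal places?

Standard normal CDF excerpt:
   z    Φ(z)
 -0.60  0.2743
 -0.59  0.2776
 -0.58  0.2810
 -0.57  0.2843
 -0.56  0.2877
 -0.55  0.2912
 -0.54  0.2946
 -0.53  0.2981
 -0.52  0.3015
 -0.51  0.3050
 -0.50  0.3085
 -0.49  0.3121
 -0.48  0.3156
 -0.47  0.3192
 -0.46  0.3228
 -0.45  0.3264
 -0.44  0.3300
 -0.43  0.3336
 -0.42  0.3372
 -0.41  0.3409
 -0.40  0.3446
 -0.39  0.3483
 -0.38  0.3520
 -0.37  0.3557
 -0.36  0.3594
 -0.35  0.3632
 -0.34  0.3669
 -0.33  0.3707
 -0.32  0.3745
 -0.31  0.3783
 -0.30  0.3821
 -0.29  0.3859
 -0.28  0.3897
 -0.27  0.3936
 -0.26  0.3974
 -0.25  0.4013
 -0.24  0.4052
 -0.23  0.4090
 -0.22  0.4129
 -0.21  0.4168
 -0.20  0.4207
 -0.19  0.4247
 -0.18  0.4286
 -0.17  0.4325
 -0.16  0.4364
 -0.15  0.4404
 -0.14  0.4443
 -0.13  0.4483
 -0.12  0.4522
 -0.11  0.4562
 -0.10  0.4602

σ√T = 0.35 × 1.2247 = 0.4287
d₁ = [ln(26/23) + (0.017 + ½·0.35²)·1.5] / (σ√T) = (0.1226 + 0.1174) / 0.4287 = 0.5598 → 0.56
d₂ = 0.5598 − 0.4287 = 0.1312 → 0.13
exp(−rT) = exp(−0.017·1.5) = 0.9748
N(−d₂) = N(-0.13) = 0.4483;  N(−d₁) = N(-0.56) = 0.2877
P = 23·0.9748·0.4483 − 26·0.2877 = 10.0511 − 7.4802 = 2.5709

$2.57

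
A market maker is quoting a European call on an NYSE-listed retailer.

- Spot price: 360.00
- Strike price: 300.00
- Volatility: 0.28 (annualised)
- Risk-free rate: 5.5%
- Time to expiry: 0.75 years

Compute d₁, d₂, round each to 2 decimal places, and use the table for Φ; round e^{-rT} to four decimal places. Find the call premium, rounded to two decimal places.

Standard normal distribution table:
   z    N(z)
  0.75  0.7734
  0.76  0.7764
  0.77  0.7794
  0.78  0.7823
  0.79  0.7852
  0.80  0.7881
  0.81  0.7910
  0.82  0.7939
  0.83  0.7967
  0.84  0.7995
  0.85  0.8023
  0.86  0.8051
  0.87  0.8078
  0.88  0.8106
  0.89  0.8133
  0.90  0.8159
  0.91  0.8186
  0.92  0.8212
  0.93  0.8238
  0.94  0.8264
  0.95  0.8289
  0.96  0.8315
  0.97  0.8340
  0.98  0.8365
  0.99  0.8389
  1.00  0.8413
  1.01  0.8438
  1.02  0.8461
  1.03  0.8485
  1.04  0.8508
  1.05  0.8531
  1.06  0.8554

σ√T = 0.28·√0.75 = 0.2425
d₁ = [ln(360/300) + (0.055 + 0.28²/2)·0.75] / 0.2425 = [0.1823 + 0.0707] / 0.2425 = 1.0432 which rounds to 1.04
d₂ = d₁ − σ√T = 1.0432 − 0.2425 = 0.8008 which rounds to 0.80
exp(−rT) = exp(−0.055·0.75) = 0.9596
N(d₁) = N(1.04) = 0.8508;  N(d₂) = N(0.80) = 0.7881
C = 360·0.8508 − 300·0.9596·0.7881 = 306.2880 − 226.8782 = 79.4098

79.41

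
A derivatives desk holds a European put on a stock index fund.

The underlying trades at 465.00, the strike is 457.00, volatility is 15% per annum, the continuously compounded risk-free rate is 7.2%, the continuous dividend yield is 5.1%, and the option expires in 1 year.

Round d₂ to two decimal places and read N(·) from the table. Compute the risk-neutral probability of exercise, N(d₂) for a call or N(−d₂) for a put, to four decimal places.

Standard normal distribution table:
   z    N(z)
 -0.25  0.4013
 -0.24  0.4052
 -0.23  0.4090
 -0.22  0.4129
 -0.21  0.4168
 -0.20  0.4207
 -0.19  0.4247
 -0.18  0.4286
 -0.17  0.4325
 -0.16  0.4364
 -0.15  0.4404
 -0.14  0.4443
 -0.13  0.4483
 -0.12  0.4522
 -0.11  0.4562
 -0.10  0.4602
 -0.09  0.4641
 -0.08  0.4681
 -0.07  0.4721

0.4286

σ√T = 0.15 × 1.0000 = 0.1500
d₁ = [ln(465/457) + (0.072 − 0.051 + 0.15²/2)·1] / 0.1500 = [0.0174 + 0.0323] / 0.1500 = 0.3307 ≈ 0.33
d₂ = d₁ − σ√T = 0.3307 − 0.1500 = 0.1807 ≈ 0.18
Risk-neutral Pr[S_T < K] = N(−d₂) = N(-0.18) = 0.4286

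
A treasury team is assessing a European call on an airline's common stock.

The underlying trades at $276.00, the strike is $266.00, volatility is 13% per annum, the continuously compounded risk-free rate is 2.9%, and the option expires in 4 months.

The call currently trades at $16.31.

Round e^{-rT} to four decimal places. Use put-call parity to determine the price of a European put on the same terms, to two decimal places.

exp(−rT) = exp(−0.029·0.3333) = 0.9904
Put-call parity: C − P = S − K·e^(−rT) = 276 − 266·0.9904 = 276 − 263.4464 = 12.5536
P = C − (C − P) = 16.31 − (12.5536) = 3.7564

$3.76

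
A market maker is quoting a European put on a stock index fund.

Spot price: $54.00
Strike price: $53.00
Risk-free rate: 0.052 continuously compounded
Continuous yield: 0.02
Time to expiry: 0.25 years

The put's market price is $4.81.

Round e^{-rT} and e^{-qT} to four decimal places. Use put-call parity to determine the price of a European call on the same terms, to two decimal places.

$6.22

e^(−qT) = e^(−0.02·0.25) = 0.9950;  e^(−rT) = e^(−0.052·0.25) = 0.9871
Put-call parity: C − P = S·e^(−qT) − K·e^(−rT) = 54·0.9950 − 53·0.9871 = 53.7300 − 52.3163 = 1.4137
C = P + (C − P) = 4.81 + (1.4137) = 6.2237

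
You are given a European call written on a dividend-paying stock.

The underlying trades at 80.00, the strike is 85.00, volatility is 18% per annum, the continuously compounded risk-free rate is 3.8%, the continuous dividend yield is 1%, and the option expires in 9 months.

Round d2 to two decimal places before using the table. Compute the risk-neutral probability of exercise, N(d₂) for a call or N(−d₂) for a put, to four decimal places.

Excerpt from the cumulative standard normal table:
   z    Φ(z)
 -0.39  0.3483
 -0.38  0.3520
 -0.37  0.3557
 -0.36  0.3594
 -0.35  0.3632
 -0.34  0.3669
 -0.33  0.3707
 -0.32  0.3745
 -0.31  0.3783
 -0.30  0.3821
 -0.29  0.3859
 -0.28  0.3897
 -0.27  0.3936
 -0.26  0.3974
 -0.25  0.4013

T = 0.75;  σ√T = 0.1559
ln(S/K) + (r − q + σ²/2)T = ln(80/85) + (0.038 − 0.01 + 0.18²/2)·0.75 = -0.0606 + 0.0331 = -0.0275
d₁ = -0.0275 / 0.1559 = -0.1762 → -0.18
d₂ = d₁ − σ√T = -0.1762 − 0.1559 = -0.3321 → -0.33
Risk-neutral Pr[S_T > K] = N(d₂) = N(-0.33) = 0.3707

0.3707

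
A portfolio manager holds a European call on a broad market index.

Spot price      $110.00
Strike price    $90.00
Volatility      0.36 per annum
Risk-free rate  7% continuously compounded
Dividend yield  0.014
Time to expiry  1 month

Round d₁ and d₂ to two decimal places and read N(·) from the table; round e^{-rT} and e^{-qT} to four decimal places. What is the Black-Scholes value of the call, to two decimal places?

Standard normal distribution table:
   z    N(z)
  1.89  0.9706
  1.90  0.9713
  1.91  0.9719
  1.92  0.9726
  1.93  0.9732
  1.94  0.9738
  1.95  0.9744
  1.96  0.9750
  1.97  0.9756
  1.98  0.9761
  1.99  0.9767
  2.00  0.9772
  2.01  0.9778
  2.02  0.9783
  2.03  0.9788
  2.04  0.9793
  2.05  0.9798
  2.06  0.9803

$20.51

T = 0.08333;  σ√T = 0.1039
d₁ = [ln(110/90) + (0.07 − 0.014 + 0.36²/2)·0.08333] / 0.1039 = [0.2007 + 0.0101] / 0.1039 = 2.0278 → 2.03
d₂ = d₁ − σ√T = 2.0278 − 0.1039 = 1.9239 → 1.92
e^(−qT) = e^(−0.014·0.08333) = 0.9988;  e^(−rT) = e^(−0.07·0.08333) = 0.9942
C = 110·0.9988·N(2.03) − 90·0.9942·N(1.92) = 110·0.9988·0.9788 − 90·0.9942·0.9726 = 107.5388 − 87.0263 = 20.5125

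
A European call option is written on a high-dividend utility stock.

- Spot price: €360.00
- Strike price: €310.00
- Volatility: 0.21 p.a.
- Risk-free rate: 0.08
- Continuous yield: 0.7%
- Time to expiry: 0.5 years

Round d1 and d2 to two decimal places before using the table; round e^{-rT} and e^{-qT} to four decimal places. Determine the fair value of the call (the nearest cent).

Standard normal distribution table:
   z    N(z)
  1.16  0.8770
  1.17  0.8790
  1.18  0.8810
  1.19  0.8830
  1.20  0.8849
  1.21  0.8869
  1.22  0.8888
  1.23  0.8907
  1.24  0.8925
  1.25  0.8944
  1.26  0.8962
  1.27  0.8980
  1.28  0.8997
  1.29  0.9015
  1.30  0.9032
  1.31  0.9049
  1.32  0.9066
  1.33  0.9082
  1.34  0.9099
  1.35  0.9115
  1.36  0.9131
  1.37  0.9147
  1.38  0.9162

€63.40

σ√T = 0.21 × 0.7071 = 0.1485
d₁ = [ln(360/310) + (0.08 − 0.007 + 0.21²/2)·0.5] / 0.1485 = [0.1495 + 0.0475] / 0.1485 = 1.3270 which rounds to 1.33
d₂ = d₁ − σ√T = 1.3270 − 0.1485 = 1.1786 which rounds to 1.18
exp(−qT) = exp(−0.007·0.5) = 0.9965;  exp(−rT) = exp(−0.08·0.5) = 0.9608
C = 360·0.9965·N(1.33) − 310·0.9608·N(1.18) = 360·0.9965·0.9082 − 310·0.9608·0.8810 = 325.8077 − 262.4041 = 63.4036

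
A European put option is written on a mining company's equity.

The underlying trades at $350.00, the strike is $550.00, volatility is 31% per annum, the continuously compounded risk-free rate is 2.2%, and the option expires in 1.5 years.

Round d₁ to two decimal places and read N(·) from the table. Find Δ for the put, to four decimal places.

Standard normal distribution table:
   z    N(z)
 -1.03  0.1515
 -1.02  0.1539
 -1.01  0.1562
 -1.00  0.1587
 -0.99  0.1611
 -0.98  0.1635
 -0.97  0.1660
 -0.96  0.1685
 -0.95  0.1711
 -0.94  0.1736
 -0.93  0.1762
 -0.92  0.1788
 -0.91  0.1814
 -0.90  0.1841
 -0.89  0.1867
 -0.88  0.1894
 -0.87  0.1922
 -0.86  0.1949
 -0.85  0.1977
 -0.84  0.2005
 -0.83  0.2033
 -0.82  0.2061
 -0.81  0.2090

-0.8186

σ√T = 0.31 × 1.2247 = 0.3797
d₁ = [ln(350/550) + (0.022 + 0.31²/2)·1.5] / 0.3797 = [-0.4520 + 0.1051] / 0.3797 = -0.9137 ≈ -0.91
N(d₁) = N(-0.91) = 0.1814
Δ_put = N(d₁) − 1 = 0.1814 − 1 = -0.8186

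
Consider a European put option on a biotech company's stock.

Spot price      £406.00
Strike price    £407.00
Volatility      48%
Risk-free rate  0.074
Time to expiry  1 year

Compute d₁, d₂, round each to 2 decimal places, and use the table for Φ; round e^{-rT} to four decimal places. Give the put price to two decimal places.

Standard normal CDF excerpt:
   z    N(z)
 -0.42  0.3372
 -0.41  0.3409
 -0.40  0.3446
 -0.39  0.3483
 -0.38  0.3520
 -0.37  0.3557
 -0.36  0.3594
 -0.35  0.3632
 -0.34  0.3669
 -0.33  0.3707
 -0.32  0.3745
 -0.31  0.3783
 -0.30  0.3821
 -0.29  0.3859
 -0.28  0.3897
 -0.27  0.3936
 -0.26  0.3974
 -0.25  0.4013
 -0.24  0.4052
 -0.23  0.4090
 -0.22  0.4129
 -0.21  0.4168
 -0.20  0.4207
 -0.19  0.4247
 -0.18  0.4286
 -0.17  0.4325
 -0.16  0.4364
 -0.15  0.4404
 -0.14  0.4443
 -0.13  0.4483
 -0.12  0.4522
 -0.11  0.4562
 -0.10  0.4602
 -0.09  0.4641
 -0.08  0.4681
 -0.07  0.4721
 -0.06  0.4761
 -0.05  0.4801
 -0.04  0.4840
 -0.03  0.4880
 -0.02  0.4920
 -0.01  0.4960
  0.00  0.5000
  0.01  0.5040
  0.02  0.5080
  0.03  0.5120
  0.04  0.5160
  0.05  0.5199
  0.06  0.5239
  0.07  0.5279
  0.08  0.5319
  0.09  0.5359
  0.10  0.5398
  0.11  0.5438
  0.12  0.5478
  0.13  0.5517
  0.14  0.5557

£61.15

σ√T = 0.48·√1 = 0.4800
ln(S/K) + (r + σ²/2)T = ln(406/407) + (0.074 + 0.48²/2)·1 = -0.0025 + 0.1892 = 0.1867
d₁ = 0.1867 / 0.4800 = 0.3890 ≈ 0.39
d₂ = d₁ − σ√T = 0.3890 − 0.4800 = -0.0910 ≈ -0.09
e^(−rT) = e^(−0.074·1) = 0.9287
N(−d₂) = N(0.09) = 0.5359;  N(−d₁) = N(-0.39) = 0.3483
P = 407·0.9287·0.5359 − 406·0.3483 = 202.5600 − 141.4098 = 61.1502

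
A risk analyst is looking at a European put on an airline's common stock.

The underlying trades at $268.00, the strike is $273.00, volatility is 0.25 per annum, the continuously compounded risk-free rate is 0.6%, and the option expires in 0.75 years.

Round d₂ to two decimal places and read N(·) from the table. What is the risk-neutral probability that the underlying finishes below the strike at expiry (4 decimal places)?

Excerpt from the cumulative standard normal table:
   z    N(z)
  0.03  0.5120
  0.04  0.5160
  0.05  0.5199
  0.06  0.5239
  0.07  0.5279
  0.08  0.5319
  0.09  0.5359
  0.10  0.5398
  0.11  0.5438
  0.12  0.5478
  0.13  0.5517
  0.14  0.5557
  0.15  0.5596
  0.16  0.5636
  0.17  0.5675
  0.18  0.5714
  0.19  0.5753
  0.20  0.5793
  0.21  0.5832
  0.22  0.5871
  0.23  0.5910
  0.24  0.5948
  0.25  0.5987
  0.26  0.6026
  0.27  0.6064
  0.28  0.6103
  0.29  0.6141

0.5675

σ√T = 0.25·√0.75 = 0.2165
ln(S/K) + (r + σ²/2)T = ln(268/273) + (0.006 + 0.25²/2)·0.75 = -0.0185 + 0.0279 = 0.0095
d₁ = 0.0095 / 0.2165 = 0.0437 which rounds to 0.04
d₂ = d₁ − σ√T = 0.0437 − 0.2165 = -0.1728 which rounds to -0.17
Risk-neutral Pr[S_T < K] = N(−d₂) = N(0.17) = 0.5675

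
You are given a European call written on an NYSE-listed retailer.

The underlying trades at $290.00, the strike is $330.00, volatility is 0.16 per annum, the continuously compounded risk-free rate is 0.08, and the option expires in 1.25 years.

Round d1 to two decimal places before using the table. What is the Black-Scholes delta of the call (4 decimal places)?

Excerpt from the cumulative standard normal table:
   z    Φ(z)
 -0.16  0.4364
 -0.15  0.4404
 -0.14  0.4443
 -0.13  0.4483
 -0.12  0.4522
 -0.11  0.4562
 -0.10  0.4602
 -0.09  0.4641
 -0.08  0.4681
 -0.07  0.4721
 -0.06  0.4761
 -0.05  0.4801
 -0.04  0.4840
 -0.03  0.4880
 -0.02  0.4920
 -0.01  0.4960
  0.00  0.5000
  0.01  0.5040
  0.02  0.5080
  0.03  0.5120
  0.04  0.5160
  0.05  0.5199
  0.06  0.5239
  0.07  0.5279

σ√T = 0.16·√1.25 = 0.1789
ln(S/K) + (r + σ²/2)T = ln(290/330) + (0.08 + 0.16²/2)·1.25 = -0.1292 + 0.1160 = -0.0132
d₁ = -0.0132 / 0.1789 = -0.0739 ≈ -0.07
N(d₁) = N(-0.07) = 0.4721
Δ_call = N(d₁) = 0.4721

0.4721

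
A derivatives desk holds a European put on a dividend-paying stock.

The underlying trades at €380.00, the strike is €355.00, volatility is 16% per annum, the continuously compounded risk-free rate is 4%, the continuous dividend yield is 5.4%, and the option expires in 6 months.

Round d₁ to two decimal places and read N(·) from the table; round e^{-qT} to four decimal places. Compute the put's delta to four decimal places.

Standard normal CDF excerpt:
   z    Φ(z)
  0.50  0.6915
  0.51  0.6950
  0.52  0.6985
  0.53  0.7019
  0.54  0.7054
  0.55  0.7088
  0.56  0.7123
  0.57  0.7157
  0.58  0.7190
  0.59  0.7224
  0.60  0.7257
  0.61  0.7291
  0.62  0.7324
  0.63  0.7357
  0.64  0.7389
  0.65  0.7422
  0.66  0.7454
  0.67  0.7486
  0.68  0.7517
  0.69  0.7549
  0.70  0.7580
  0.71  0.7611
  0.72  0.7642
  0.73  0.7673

-0.2670

σ√T = 0.16·√0.5 = 0.1131
d₁ = [ln(380/355) + (0.04 − 0.054 + 0.16²/2)·0.5] / 0.1131 = [0.0681 − 0.0006] / 0.1131 = 0.5962 → 0.60
N(d₁) = N(0.60) = 0.7257
Δ_put = e^(−qT)·(N(d₁) − 1) = 0.9734·(0.7257 − 1) = -0.2670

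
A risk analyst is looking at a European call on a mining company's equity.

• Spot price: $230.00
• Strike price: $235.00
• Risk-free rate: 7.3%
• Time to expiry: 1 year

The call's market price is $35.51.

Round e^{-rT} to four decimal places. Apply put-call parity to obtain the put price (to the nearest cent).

e^(−rT) = e^(−0.073·1) = 0.9296
Put-call parity: C − P = S − K·e^(−rT) = 230 − 235·0.9296 = 230 − 218.4560 = 11.5440
P = C − (C − P) = 35.51 − (11.5440) = 23.9660

$23.97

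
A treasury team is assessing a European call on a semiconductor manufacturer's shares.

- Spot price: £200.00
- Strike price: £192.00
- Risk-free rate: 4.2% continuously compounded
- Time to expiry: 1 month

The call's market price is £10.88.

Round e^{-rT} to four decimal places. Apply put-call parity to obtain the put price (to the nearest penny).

£2.21

exp(−rT) = exp(−0.042·0.08333) = 0.9965
Put-call parity: C − P = S − K·e^(−rT) = 200 − 192·0.9965 = 200 − 191.3280 = 8.6720
P = C − (C − P) = 10.88 − (8.6720) = 2.2080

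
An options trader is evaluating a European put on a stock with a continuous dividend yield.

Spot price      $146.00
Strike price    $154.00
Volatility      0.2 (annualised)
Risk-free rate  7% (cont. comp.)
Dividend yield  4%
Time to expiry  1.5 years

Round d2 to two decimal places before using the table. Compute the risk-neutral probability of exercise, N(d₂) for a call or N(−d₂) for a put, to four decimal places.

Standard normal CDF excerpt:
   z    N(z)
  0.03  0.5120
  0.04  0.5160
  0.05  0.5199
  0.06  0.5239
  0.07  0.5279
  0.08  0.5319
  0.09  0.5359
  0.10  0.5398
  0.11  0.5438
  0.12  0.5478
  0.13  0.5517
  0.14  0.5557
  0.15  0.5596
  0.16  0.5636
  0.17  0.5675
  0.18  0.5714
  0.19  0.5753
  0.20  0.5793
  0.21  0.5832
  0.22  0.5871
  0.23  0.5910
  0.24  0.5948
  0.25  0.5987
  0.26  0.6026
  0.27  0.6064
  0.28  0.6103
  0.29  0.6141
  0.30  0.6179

0.5636

σ√T = 0.2 × 1.2247 = 0.2449
d₁ = [ln(146/154) + (0.07 − 0.04 + 0.2²/2)·1.5] / 0.2449 = [-0.0533 + 0.0750] / 0.2449 = 0.0884 ≈ 0.09
d₂ = d₁ − σ√T = 0.0884 − 0.2449 = -0.1565 ≈ -0.16
Risk-neutral Pr[S_T < K] = N(−d₂) = N(0.16) = 0.5636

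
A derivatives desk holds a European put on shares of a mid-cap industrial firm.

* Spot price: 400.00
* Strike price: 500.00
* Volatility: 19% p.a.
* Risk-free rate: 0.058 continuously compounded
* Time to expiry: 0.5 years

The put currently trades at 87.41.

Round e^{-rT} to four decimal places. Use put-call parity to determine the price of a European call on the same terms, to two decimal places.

1.71

exp(−rT) = exp(−0.058·0.5) = 0.9714
Put-call parity: C − P = S − K·e^(−rT) = 400 − 500·0.9714 = 400 − 485.7000 = -85.7000
C = P + (C − P) = 87.41 + (-85.7000) = 1.7100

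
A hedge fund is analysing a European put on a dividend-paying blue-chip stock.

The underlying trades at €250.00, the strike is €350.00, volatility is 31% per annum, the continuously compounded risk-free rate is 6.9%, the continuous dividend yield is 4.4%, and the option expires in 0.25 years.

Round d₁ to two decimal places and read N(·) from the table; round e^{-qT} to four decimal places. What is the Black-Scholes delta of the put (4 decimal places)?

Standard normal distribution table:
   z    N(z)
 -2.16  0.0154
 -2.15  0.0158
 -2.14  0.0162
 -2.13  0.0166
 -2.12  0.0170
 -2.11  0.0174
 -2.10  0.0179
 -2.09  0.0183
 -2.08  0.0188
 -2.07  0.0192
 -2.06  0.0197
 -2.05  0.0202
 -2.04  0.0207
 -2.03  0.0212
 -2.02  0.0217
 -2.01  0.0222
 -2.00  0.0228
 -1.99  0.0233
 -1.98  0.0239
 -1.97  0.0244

T = 0.25;  σ√T = 0.1550
ln(S/K) + (r − q + σ²/2)T = ln(250/350) + (0.069 − 0.044 + 0.31²/2)·0.25 = -0.3365 + 0.0183 = -0.3182
d₁ = -0.3182 / 0.1550 = -2.0530 ≈ -2.05
N(d₁) = N(-2.05) = 0.0202
Δ_put = e^(−qT)·(N(d₁) − 1) = 0.9891·(0.0202 − 1) = -0.9691

-0.9691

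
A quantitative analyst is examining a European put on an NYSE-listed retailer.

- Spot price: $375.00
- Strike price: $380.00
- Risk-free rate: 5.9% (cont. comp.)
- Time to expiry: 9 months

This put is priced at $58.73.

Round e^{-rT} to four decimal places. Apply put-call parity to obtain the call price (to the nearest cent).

$70.18

e^(−rT) = e^(−0.059·0.75) = 0.9567
Put-call parity: C − P = S − K·e^(−rT) = 375 − 380·0.9567 = 375 − 363.5460 = 11.4540
C = P + (C − P) = 58.73 + (11.4540) = 70.1840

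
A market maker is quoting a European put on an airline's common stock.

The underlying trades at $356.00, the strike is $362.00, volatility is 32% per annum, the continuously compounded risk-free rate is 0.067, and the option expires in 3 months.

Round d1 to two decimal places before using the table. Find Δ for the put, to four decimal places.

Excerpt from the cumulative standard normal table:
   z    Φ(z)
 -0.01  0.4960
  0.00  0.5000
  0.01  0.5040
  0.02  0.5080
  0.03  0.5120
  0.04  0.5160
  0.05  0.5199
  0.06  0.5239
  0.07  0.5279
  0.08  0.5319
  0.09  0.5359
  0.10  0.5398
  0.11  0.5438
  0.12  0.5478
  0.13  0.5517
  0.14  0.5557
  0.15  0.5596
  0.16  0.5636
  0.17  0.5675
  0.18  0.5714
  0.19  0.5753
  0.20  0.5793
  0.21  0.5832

T = 0.25;  σ√T = 0.1600
d₁ = [ln(356/362) + (0.067 + ½·0.32²)·0.25] / (σ√T) = (-0.0167 + 0.0295) / 0.1600 = 0.0802 → 0.08
N(d₁) = N(0.08) = 0.5319
Δ_put = N(d₁) − 1 = 0.5319 − 1 = -0.4681

-0.4681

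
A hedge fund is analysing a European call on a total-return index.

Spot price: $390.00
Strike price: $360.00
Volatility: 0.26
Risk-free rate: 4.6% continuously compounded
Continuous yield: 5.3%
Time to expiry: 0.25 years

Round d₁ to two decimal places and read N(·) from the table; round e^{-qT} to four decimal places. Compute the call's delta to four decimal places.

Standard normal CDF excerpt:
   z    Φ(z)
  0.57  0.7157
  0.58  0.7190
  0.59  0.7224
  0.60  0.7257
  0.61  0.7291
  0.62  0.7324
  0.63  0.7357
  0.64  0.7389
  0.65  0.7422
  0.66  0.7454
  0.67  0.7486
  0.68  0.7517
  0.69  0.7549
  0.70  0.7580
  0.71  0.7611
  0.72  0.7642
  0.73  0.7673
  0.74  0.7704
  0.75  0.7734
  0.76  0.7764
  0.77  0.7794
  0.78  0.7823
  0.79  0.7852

T = 0.25;  σ√T = 0.1300
d₁ = [ln(390/360) + (0.046 − 0.053 + 0.26²/2)·0.25] / 0.1300 = [0.0800 + 0.0067] / 0.1300 = 0.6673 → 0.67
N(d₁) = N(0.67) = 0.7486
Δ_call = e^(−qT)·N(d₁) = 0.9868·0.7486 = 0.7387

0.7387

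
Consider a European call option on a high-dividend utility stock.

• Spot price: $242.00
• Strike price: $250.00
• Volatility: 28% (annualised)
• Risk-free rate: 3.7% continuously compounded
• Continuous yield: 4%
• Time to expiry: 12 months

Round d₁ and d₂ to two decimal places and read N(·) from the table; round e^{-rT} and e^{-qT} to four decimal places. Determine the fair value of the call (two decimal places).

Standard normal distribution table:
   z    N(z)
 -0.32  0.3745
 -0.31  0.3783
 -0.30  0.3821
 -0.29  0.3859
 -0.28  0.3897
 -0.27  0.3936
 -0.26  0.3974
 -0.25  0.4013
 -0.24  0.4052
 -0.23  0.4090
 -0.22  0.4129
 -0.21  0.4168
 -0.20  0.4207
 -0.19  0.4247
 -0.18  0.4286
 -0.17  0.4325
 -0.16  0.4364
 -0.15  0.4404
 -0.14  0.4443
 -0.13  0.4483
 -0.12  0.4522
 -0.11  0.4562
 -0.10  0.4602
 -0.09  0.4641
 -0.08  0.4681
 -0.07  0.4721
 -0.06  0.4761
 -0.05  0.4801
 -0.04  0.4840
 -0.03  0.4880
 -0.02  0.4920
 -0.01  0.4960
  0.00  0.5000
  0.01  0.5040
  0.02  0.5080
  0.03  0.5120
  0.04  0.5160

T = 1;  σ√T = 0.2800
ln(S/K) + (r − q + σ²/2)T = ln(242/250) + (0.037 − 0.04 + 0.28²/2)·1 = -0.0325 + 0.0362 = 0.0037
d₁ = 0.0037 / 0.2800 = 0.0131 → 0.01
d₂ = d₁ − σ√T = 0.0131 − 0.2800 = -0.2669 → -0.27
exp(−qT) = exp(−0.04·1) = 0.9608;  exp(−rT) = exp(−0.037·1) = 0.9637
C = 242·0.9608·N(0.01) − 250·0.9637·N(-0.27) = 242·0.9608·0.5040 − 250·0.9637·0.3936 = 117.1869 − 94.8281 = 22.3588

$22.36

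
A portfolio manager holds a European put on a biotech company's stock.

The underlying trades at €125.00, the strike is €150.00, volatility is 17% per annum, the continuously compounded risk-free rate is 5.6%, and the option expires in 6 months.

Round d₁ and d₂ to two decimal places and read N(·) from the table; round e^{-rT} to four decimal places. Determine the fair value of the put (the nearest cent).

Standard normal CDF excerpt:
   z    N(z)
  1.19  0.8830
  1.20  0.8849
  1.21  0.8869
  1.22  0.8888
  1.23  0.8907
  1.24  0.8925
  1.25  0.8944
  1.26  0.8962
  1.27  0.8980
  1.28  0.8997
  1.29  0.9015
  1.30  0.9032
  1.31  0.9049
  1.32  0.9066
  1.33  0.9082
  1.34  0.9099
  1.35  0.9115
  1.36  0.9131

€21.62

σ√T = 0.17 × 0.7071 = 0.1202
d₁ = [ln(125/150) + (0.056 + 0.17²/2)·0.5] / 0.1202 = [-0.1823 + 0.0352] / 0.1202 = -1.2237 ≈ -1.22
d₂ = d₁ − σ√T = -1.2237 − 0.1202 = -1.3439 ≈ -1.34
exp(−rT) = exp(−0.056·0.5) = 0.9724
N(−d₂) = N(1.34) = 0.9099;  N(−d₁) = N(1.22) = 0.8888
P = 150·0.9724·0.9099 − 125·0.8888 = 132.7180 − 111.1000 = 21.6180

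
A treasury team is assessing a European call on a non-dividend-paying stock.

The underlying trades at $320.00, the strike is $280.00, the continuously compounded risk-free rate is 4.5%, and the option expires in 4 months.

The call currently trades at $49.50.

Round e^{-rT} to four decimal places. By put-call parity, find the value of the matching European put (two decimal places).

exp(−rT) = exp(−0.045·0.3333) = 0.9851
Put-call parity: C − P = S − K·e^(−rT) = 320 − 280·0.9851 = 320 − 275.8280 = 44.1720
P = C − (C − P) = 49.50 − (44.1720) = 5.3280

$5.33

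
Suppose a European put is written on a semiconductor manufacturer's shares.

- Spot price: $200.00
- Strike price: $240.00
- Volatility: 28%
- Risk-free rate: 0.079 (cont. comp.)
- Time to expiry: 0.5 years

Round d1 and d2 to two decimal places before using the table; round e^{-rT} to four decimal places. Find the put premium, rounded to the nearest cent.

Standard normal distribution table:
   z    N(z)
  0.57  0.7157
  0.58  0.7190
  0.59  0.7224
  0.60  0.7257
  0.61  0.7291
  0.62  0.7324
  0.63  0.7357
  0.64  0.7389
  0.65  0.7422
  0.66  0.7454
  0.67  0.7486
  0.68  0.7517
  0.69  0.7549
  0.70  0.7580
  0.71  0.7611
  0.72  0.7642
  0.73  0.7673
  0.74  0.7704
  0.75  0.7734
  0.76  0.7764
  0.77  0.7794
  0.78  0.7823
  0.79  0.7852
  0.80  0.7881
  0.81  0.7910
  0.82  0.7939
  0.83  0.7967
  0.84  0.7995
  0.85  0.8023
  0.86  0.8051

$36.68

σ√T = 0.28·√0.5 = 0.1980
ln(S/K) + (r + σ²/2)T = ln(200/240) + (0.079 + 0.28²/2)·0.5 = -0.1823 + 0.0591 = -0.1232
d₁ = -0.1232 / 0.1980 = -0.6224 which rounds to -0.62
d₂ = d₁ − σ√T = -0.6224 − 0.1980 = -0.8204 which rounds to -0.82
e^(−rT) = e^(−0.079·0.5) = 0.9613
P = 240·0.9613·N(0.82) − 200·N(0.62) = 240·0.9613·0.7939 − 200·0.7324 = 183.1623 − 146.4800 = 36.6823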